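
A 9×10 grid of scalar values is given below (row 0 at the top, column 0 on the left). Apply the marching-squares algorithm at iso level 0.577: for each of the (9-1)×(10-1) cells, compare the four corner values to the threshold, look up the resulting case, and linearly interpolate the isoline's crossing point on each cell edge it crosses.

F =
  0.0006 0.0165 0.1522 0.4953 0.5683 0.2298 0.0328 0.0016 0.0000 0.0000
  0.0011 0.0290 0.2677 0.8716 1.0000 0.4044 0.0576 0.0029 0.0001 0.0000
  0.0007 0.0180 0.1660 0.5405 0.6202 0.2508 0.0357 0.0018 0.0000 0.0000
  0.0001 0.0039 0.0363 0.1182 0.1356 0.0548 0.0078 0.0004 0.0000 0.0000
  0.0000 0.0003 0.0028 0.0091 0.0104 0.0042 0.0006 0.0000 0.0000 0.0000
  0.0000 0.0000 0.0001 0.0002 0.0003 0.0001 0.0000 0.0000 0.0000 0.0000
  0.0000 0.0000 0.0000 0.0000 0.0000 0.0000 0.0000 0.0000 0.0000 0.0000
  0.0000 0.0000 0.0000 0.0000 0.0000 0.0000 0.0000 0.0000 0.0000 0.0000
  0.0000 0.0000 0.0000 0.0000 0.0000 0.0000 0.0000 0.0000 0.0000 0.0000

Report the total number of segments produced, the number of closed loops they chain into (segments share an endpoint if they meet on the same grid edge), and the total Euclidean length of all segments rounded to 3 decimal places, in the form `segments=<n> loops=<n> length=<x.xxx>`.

segments=8 loops=1 length=6.497

cell (0,2): code 0100 → (0.217,3.000)–(1.000,2.512)
cell (0,3): code 1100 → (0.020,4.000)–(0.217,3.000)
cell (0,4): code 1000 → (1.000,4.710)–(0.020,4.000)
cell (1,2): code 0010 → (1.000,2.512)–(1.890,3.000)
cell (1,3): code 0111 → (1.890,3.000)–(2.000,3.458)
cell (1,4): code 1001 → (2.000,4.117)–(1.000,4.710)
cell (2,3): code 0010 → (2.000,3.458)–(2.089,4.000)
cell (2,4): code 0001 → (2.089,4.000)–(2.000,4.117)
total: 8 segments, chained into 1 closed loop(s), length Σ = 6.496680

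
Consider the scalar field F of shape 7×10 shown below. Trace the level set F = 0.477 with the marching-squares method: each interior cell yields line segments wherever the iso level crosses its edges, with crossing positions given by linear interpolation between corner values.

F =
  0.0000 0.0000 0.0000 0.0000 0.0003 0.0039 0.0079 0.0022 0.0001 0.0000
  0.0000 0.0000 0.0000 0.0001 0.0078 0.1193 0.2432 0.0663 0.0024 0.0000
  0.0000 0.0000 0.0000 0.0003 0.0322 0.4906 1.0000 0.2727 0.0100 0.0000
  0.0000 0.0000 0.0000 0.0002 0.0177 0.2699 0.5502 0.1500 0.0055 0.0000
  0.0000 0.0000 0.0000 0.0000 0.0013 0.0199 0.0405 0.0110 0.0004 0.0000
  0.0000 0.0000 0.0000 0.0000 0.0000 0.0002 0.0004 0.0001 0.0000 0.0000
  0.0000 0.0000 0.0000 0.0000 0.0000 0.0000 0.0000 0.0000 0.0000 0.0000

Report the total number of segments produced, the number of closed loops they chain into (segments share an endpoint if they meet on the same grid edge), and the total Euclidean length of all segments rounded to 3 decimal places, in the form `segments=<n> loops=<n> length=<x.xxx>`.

cell (1,4): code 0100 → (1.963,5.000)–(2.000,4.970)
cell (1,5): code 1100 → (1.309,6.000)–(1.963,5.000)
cell (1,6): code 1000 → (2.000,6.719)–(1.309,6.000)
cell (2,4): code 0010 → (2.000,4.970)–(2.062,5.000)
cell (2,5): code 0111 → (2.062,5.000)–(3.000,5.739)
cell (2,6): code 1001 → (3.000,6.183)–(2.000,6.719)
cell (3,5): code 0010 → (3.000,5.739)–(3.144,6.000)
cell (3,6): code 0001 → (3.144,6.000)–(3.000,6.183)
total: 8 segments, chained into 1 closed loop(s), length Σ = 5.167582

segments=8 loops=1 length=5.168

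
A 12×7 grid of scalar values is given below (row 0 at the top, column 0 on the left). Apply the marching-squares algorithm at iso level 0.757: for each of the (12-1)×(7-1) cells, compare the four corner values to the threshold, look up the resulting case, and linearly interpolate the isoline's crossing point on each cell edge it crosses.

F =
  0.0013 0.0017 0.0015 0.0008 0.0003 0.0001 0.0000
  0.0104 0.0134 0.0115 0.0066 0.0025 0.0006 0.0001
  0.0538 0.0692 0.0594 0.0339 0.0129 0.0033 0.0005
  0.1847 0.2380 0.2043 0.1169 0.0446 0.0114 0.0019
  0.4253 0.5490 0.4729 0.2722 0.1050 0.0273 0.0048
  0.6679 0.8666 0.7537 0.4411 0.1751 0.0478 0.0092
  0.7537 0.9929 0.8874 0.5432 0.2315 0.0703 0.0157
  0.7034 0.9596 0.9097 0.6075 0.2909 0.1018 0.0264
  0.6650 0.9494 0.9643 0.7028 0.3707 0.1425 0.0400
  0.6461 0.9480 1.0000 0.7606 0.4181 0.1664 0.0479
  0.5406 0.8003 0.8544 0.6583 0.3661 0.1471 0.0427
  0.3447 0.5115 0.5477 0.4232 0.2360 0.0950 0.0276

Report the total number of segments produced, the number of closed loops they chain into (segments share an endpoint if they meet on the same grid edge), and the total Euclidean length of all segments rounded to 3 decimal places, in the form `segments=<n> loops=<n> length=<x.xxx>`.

cell (4,0): code 0100 → (4.655,1.000)–(5.000,0.448)
cell (4,1): code 1000 → (5.000,1.971)–(4.655,1.000)
cell (5,0): code 0110 → (5.000,0.448)–(6.000,0.014)
cell (5,1): code 1101 → (5.025,2.000)–(5.000,1.971)
cell (5,2): code 1000 → (6.000,2.379)–(5.025,2.000)
cell (6,0): code 0110 → (6.000,0.014)–(7.000,0.209)
cell (6,2): code 1001 → (7.000,2.505)–(6.000,2.379)
cell (7,0): code 0110 → (7.000,0.209)–(8.000,0.323)
cell (7,2): code 1001 → (8.000,2.793)–(7.000,2.505)
cell (8,0): code 0110 → (8.000,0.323)–(9.000,0.367)
cell (8,2): code 1101 → (8.938,3.000)–(8.000,2.793)
cell (8,3): code 1000 → (9.000,3.011)–(8.938,3.000)
cell (9,0): code 0110 → (9.000,0.367)–(10.000,0.833)
cell (9,2): code 1011 → (10.000,2.497)–(9.035,3.000)
cell (9,3): code 0001 → (9.035,3.000)–(9.000,3.011)
cell (10,0): code 0010 → (10.000,0.833)–(10.150,1.000)
cell (10,1): code 0011 → (10.150,1.000)–(10.318,2.000)
cell (10,2): code 0001 → (10.318,2.000)–(10.000,2.497)
total: 18 segments, chained into 1 closed loop(s), length Σ = 14.010071

segments=18 loops=1 length=14.010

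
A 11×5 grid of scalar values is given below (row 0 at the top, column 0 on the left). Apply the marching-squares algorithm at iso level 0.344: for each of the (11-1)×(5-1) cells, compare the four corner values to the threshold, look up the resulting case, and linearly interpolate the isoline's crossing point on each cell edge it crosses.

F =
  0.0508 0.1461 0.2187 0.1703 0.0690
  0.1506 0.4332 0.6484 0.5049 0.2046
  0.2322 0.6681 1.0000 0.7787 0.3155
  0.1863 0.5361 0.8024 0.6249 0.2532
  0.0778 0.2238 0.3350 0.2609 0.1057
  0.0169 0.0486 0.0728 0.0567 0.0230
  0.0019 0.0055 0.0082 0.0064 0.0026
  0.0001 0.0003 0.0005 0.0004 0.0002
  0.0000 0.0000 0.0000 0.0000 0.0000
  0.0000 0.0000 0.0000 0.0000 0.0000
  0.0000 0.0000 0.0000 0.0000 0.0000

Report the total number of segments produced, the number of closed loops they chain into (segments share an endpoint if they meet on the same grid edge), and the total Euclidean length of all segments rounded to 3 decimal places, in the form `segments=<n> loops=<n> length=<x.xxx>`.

segments=12 loops=1 length=11.457

cell (0,0): code 0100 → (0.689,1.000)–(1.000,0.684)
cell (0,1): code 1100 → (0.292,2.000)–(0.689,1.000)
cell (0,2): code 1100 → (0.519,3.000)–(0.292,2.000)
cell (0,3): code 1000 → (1.000,3.536)–(0.519,3.000)
cell (1,0): code 0110 → (1.000,0.684)–(2.000,0.256)
cell (1,3): code 1001 → (2.000,3.938)–(1.000,3.536)
cell (2,0): code 0110 → (2.000,0.256)–(3.000,0.451)
cell (2,3): code 1001 → (3.000,3.756)–(2.000,3.938)
cell (3,0): code 0010 → (3.000,0.451)–(3.615,1.000)
cell (3,1): code 0011 → (3.615,1.000)–(3.981,2.000)
cell (3,2): code 0011 → (3.981,2.000)–(3.772,3.000)
cell (3,3): code 0001 → (3.772,3.000)–(3.000,3.756)
total: 12 segments, chained into 1 closed loop(s), length Σ = 11.456644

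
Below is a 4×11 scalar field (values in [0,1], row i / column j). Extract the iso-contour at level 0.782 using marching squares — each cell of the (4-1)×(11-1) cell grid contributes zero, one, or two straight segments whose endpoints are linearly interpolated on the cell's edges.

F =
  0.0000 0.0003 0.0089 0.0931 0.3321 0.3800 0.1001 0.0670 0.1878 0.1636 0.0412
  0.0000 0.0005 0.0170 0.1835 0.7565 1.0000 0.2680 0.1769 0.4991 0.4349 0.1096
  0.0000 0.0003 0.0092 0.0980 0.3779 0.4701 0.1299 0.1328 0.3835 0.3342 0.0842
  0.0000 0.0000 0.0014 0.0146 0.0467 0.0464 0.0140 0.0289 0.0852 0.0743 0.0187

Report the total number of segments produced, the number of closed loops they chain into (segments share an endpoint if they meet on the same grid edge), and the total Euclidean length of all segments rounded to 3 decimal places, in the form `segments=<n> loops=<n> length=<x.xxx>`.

cell (0,4): code 0100 → (0.648,5.000)–(1.000,4.105)
cell (0,5): code 1000 → (1.000,5.298)–(0.648,5.000)
cell (1,4): code 0010 → (1.000,4.105)–(1.411,5.000)
cell (1,5): code 0001 → (1.411,5.000)–(1.000,5.298)
total: 4 segments, chained into 1 closed loop(s), length Σ = 2.915792

segments=4 loops=1 length=2.916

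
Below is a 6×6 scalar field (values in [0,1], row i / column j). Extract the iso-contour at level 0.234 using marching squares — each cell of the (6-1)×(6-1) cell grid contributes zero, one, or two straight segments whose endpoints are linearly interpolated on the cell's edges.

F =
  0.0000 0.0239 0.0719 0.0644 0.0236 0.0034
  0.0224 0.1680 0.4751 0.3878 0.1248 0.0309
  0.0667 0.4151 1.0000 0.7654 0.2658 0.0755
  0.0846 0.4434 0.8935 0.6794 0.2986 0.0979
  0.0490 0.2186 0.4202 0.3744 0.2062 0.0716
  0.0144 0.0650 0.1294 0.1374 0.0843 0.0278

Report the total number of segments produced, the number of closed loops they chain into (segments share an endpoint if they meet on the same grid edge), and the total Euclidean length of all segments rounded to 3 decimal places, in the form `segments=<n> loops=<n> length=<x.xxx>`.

cell (0,1): code 0100 → (0.402,2.000)–(1.000,1.215)
cell (0,2): code 1100 → (0.524,3.000)–(0.402,2.000)
cell (0,3): code 1000 → (1.000,3.585)–(0.524,3.000)
cell (1,0): code 0100 → (1.267,1.000)–(2.000,0.480)
cell (1,1): code 1110 → (1.000,1.215)–(1.267,1.000)
cell (1,3): code 1101 → (1.774,4.000)–(1.000,3.585)
cell (1,4): code 1000 → (2.000,4.167)–(1.774,4.000)
cell (2,0): code 0110 → (2.000,0.480)–(3.000,0.416)
cell (2,4): code 1001 → (3.000,4.322)–(2.000,4.167)
cell (3,0): code 0010 → (3.000,0.416)–(3.931,1.000)
cell (3,1): code 0111 → (3.931,1.000)–(4.000,1.076)
cell (3,3): code 1011 → (4.000,3.835)–(3.699,4.000)
cell (3,4): code 0001 → (3.699,4.000)–(3.000,4.322)
cell (4,1): code 0010 → (4.000,1.076)–(4.640,2.000)
cell (4,2): code 0011 → (4.640,2.000)–(4.592,3.000)
cell (4,3): code 0001 → (4.592,3.000)–(4.000,3.835)
total: 16 segments, chained into 1 closed loop(s), length Σ = 12.626168

segments=16 loops=1 length=12.626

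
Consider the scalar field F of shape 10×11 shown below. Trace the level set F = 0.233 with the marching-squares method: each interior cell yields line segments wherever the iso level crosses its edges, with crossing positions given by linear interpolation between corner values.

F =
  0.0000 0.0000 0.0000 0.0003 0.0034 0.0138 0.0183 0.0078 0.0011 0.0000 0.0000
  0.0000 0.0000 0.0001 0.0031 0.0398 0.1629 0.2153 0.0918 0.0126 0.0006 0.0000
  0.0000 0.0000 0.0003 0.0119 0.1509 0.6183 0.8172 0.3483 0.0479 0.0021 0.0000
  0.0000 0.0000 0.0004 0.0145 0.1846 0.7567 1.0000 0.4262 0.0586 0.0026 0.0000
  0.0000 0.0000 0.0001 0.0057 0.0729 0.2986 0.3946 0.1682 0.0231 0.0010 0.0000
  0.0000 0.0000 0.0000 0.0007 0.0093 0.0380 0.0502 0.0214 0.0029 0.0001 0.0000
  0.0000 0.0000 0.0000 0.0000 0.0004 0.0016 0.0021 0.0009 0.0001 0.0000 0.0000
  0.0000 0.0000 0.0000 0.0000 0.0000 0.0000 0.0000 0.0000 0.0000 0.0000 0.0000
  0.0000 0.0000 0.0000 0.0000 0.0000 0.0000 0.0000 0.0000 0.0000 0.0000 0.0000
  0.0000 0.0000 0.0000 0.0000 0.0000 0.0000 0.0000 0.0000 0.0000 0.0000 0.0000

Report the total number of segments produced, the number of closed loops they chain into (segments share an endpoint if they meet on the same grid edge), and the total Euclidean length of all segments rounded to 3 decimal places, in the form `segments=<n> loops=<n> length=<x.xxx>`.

cell (1,4): code 0100 → (1.154,5.000)–(2.000,4.176)
cell (1,5): code 1100 → (1.029,6.000)–(1.154,5.000)
cell (1,6): code 1100 → (1.550,7.000)–(1.029,6.000)
cell (1,7): code 1000 → (2.000,7.384)–(1.550,7.000)
cell (2,4): code 0110 → (2.000,4.176)–(3.000,4.085)
cell (2,7): code 1001 → (3.000,7.526)–(2.000,7.384)
cell (3,4): code 0110 → (3.000,4.085)–(4.000,4.709)
cell (3,6): code 1011 → (4.000,6.714)–(3.749,7.000)
cell (3,7): code 0001 → (3.749,7.000)–(3.000,7.526)
cell (4,4): code 0010 → (4.000,4.709)–(4.252,5.000)
cell (4,5): code 0011 → (4.252,5.000)–(4.469,6.000)
cell (4,6): code 0001 → (4.469,6.000)–(4.000,6.714)
total: 12 segments, chained into 1 closed loop(s), length Σ = 10.658680

segments=12 loops=1 length=10.659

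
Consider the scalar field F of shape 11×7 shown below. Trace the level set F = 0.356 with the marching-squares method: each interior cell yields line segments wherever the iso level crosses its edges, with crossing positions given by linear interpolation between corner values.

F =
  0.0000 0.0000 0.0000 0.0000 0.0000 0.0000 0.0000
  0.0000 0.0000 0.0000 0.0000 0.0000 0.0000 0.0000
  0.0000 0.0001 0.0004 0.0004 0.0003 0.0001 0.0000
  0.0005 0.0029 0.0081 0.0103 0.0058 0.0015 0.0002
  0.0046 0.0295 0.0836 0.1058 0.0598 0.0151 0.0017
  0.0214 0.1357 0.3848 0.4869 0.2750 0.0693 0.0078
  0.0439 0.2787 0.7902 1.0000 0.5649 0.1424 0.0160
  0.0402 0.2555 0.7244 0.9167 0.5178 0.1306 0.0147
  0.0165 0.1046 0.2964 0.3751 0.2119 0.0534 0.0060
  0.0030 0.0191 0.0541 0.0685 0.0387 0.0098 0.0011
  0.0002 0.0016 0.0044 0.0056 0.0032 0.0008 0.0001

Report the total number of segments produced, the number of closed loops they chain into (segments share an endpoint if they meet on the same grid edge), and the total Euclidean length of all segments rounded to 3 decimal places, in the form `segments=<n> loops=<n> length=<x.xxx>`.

cell (4,1): code 0100 → (4.904,2.000)–(5.000,1.884)
cell (4,2): code 1100 → (4.657,3.000)–(4.904,2.000)
cell (4,3): code 1000 → (5.000,3.618)–(4.657,3.000)
cell (5,1): code 0110 → (5.000,1.884)–(6.000,1.151)
cell (5,3): code 1101 → (5.279,4.000)–(5.000,3.618)
cell (5,4): code 1000 → (6.000,4.494)–(5.279,4.000)
cell (6,1): code 0110 → (6.000,1.151)–(7.000,1.214)
cell (6,4): code 1001 → (7.000,4.418)–(6.000,4.494)
cell (7,1): code 0010 → (7.000,1.214)–(7.861,2.000)
cell (7,2): code 0111 → (7.861,2.000)–(8.000,2.757)
cell (7,3): code 1011 → (8.000,3.117)–(7.529,4.000)
cell (7,4): code 0001 → (7.529,4.000)–(7.000,4.418)
cell (8,2): code 0010 → (8.000,2.757)–(8.062,3.000)
cell (8,3): code 0001 → (8.062,3.000)–(8.000,3.117)
total: 14 segments, chained into 1 closed loop(s), length Σ = 10.472850

segments=14 loops=1 length=10.473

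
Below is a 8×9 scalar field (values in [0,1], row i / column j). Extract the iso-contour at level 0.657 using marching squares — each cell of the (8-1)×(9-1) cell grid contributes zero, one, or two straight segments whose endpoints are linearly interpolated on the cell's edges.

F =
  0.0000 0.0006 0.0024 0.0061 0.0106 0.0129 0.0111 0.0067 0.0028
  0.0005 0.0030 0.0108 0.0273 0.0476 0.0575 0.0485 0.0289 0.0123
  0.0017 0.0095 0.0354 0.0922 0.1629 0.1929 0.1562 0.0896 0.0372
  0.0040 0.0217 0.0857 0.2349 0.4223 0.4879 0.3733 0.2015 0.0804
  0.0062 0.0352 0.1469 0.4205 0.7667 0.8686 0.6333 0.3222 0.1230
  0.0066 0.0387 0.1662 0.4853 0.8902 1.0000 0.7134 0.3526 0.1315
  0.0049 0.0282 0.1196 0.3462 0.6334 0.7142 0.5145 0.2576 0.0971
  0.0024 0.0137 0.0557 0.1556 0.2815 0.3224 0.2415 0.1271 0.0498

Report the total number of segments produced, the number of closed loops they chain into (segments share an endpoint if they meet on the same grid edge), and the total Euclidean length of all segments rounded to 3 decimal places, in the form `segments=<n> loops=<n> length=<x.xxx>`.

cell (3,3): code 0100 → (3.681,4.000)–(4.000,3.683)
cell (3,4): code 1100 → (3.444,5.000)–(3.681,4.000)
cell (3,5): code 1000 → (4.000,5.899)–(3.444,5.000)
cell (4,3): code 0110 → (4.000,3.683)–(5.000,3.424)
cell (4,5): code 1101 → (4.296,6.000)–(4.000,5.899)
cell (4,6): code 1000 → (5.000,6.156)–(4.296,6.000)
cell (5,3): code 0010 → (5.000,3.424)–(5.908,4.000)
cell (5,4): code 0111 → (5.908,4.000)–(6.000,4.292)
cell (5,5): code 1011 → (6.000,5.286)–(5.284,6.000)
cell (5,6): code 0001 → (5.284,6.000)–(5.000,6.156)
cell (6,4): code 0010 → (6.000,4.292)–(6.146,5.000)
cell (6,5): code 0001 → (6.146,5.000)–(6.000,5.286)
total: 12 segments, chained into 1 closed loop(s), length Σ = 8.361885

segments=12 loops=1 length=8.362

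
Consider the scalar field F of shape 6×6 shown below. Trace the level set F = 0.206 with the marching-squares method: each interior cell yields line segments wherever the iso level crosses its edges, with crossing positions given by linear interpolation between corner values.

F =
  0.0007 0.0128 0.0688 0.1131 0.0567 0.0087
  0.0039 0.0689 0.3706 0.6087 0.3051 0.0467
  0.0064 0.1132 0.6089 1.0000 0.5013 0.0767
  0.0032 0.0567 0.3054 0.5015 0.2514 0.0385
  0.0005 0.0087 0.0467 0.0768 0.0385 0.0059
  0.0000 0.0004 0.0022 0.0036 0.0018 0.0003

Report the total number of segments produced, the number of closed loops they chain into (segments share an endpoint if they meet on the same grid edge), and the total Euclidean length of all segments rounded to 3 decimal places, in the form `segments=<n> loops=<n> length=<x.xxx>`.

cell (0,1): code 0100 → (0.455,2.000)–(1.000,1.454)
cell (0,2): code 1100 → (0.187,3.000)–(0.455,2.000)
cell (0,3): code 1100 → (0.601,4.000)–(0.187,3.000)
cell (0,4): code 1000 → (1.000,4.384)–(0.601,4.000)
cell (1,1): code 0110 → (1.000,1.454)–(2.000,1.187)
cell (1,4): code 1001 → (2.000,4.695)–(1.000,4.384)
cell (2,1): code 0110 → (2.000,1.187)–(3.000,1.600)
cell (2,4): code 1001 → (3.000,4.213)–(2.000,4.695)
cell (3,1): code 0010 → (3.000,1.600)–(3.384,2.000)
cell (3,2): code 0011 → (3.384,2.000)–(3.696,3.000)
cell (3,3): code 0011 → (3.696,3.000)–(3.213,4.000)
cell (3,4): code 0001 → (3.213,4.000)–(3.000,4.213)
total: 12 segments, chained into 1 closed loop(s), length Σ = 10.730579

segments=12 loops=1 length=10.731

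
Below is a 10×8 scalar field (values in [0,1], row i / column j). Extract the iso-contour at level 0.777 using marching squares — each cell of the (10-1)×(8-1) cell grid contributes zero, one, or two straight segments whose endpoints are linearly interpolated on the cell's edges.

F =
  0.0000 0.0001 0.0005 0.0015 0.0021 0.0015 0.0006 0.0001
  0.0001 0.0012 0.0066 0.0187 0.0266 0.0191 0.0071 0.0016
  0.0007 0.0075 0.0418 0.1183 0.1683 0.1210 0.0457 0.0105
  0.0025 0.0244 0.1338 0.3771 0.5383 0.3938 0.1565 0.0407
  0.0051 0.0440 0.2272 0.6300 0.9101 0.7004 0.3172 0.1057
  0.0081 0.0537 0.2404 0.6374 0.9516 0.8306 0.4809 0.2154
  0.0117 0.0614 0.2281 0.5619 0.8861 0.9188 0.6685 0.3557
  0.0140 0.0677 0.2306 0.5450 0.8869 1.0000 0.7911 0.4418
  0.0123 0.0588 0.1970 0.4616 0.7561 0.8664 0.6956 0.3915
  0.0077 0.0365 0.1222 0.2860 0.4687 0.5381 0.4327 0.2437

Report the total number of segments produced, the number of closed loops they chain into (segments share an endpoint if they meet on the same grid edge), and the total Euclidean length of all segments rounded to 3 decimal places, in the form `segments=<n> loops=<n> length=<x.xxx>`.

cell (3,3): code 0100 → (3.642,4.000)–(4.000,3.525)
cell (3,4): code 1000 → (4.000,4.635)–(3.642,4.000)
cell (4,3): code 0110 → (4.000,3.525)–(5.000,3.444)
cell (4,4): code 1101 → (4.588,5.000)–(4.000,4.635)
cell (4,5): code 1000 → (5.000,5.153)–(4.588,5.000)
cell (5,3): code 0110 → (5.000,3.444)–(6.000,3.663)
cell (5,5): code 1001 → (6.000,5.567)–(5.000,5.153)
cell (6,3): code 0110 → (6.000,3.663)–(7.000,3.679)
cell (6,5): code 1101 → (6.885,6.000)–(6.000,5.567)
cell (6,6): code 1000 → (7.000,6.040)–(6.885,6.000)
cell (7,3): code 0010 → (7.000,3.679)–(7.840,4.000)
cell (7,4): code 0111 → (7.840,4.000)–(8.000,4.189)
cell (7,5): code 1011 → (8.000,5.523)–(7.148,6.000)
cell (7,6): code 0001 → (7.148,6.000)–(7.000,6.040)
cell (8,4): code 0010 → (8.000,4.189)–(8.272,5.000)
cell (8,5): code 0001 → (8.272,5.000)–(8.000,5.523)
total: 16 segments, chained into 1 closed loop(s), length Σ = 11.394015

segments=16 loops=1 length=11.394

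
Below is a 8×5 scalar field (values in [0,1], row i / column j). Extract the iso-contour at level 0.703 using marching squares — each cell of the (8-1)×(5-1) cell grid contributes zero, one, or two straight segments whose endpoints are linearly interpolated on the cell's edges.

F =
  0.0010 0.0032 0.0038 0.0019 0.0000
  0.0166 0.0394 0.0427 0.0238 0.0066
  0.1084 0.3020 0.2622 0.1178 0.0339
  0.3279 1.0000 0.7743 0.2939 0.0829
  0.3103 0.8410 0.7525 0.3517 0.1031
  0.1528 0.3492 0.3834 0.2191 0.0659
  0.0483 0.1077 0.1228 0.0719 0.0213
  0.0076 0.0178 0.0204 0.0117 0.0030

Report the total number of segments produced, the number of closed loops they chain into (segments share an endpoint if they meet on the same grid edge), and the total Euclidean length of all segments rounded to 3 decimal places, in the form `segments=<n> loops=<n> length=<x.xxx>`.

cell (2,0): code 0100 → (2.574,1.000)–(3.000,0.558)
cell (2,1): code 1100 → (2.861,2.000)–(2.574,1.000)
cell (2,2): code 1000 → (3.000,2.148)–(2.861,2.000)
cell (3,0): code 0110 → (3.000,0.558)–(4.000,0.740)
cell (3,2): code 1001 → (4.000,2.124)–(3.000,2.148)
cell (4,0): code 0010 → (4.000,0.740)–(4.281,1.000)
cell (4,1): code 0011 → (4.281,1.000)–(4.134,2.000)
cell (4,2): code 0001 → (4.134,2.000)–(4.000,2.124)
total: 8 segments, chained into 1 closed loop(s), length Σ = 5.449389

segments=8 loops=1 length=5.449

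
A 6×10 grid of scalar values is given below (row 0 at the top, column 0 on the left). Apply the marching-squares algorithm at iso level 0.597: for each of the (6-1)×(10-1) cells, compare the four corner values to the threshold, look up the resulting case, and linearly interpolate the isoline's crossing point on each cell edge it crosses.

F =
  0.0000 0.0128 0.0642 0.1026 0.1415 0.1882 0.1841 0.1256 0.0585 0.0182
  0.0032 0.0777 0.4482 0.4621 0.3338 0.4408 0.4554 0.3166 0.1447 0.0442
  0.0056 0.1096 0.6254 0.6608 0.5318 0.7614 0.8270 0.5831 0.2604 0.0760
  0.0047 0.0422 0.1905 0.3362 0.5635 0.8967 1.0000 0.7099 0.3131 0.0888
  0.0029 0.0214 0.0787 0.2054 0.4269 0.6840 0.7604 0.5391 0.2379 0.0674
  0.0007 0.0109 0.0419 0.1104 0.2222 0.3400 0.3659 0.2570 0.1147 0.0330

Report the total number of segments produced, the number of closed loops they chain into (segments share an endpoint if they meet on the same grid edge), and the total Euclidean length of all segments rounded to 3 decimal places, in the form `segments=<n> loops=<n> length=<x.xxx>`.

segments=18 loops=2 length=13.064

cell (1,1): code 0100 → (1.840,2.000)–(2.000,1.945)
cell (1,2): code 1100 → (1.679,3.000)–(1.840,2.000)
cell (1,3): code 1000 → (2.000,3.495)–(1.679,3.000)
cell (1,4): code 0100 → (1.487,5.000)–(2.000,4.284)
cell (1,5): code 1100 → (1.381,6.000)–(1.487,5.000)
cell (1,6): code 1000 → (2.000,6.943)–(1.381,6.000)
cell (2,1): code 0010 → (2.000,1.945)–(2.065,2.000)
cell (2,2): code 0011 → (2.065,2.000)–(2.197,3.000)
cell (2,3): code 0001 → (2.197,3.000)–(2.000,3.495)
cell (2,4): code 0110 → (2.000,4.284)–(3.000,4.101)
cell (2,6): code 1101 → (2.110,7.000)–(2.000,6.943)
cell (2,7): code 1000 → (3.000,7.285)–(2.110,7.000)
cell (3,4): code 0110 → (3.000,4.101)–(4.000,4.662)
cell (3,6): code 1011 → (4.000,6.738)–(3.661,7.000)
cell (3,7): code 0001 → (3.661,7.000)–(3.000,7.285)
cell (4,4): code 0010 → (4.000,4.662)–(4.253,5.000)
cell (4,5): code 0011 → (4.253,5.000)–(4.414,6.000)
cell (4,6): code 0001 → (4.414,6.000)–(4.000,6.738)
total: 18 segments, chained into 2 closed loop(s), length Σ = 13.063943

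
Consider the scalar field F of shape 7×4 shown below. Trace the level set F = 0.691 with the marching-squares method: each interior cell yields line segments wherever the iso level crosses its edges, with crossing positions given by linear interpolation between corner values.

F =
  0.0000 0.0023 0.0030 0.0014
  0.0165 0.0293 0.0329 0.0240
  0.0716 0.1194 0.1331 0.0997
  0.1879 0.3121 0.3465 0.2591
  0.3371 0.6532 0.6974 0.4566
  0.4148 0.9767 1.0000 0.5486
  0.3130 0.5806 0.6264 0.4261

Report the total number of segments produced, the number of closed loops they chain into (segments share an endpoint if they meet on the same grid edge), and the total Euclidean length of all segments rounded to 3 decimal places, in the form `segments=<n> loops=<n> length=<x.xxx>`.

cell (3,1): code 0100 → (3.982,2.000)–(4.000,1.855)
cell (3,2): code 1000 → (4.000,2.027)–(3.982,2.000)
cell (4,0): code 0100 → (4.117,1.000)–(5.000,0.492)
cell (4,1): code 1110 → (4.000,1.855)–(4.117,1.000)
cell (4,2): code 1001 → (5.000,2.685)–(4.000,2.027)
cell (5,0): code 0010 → (5.000,0.492)–(5.721,1.000)
cell (5,1): code 0011 → (5.721,1.000)–(5.827,2.000)
cell (5,2): code 0001 → (5.827,2.000)–(5.000,2.685)
total: 8 segments, chained into 1 closed loop(s), length Σ = 6.219112

segments=8 loops=1 length=6.219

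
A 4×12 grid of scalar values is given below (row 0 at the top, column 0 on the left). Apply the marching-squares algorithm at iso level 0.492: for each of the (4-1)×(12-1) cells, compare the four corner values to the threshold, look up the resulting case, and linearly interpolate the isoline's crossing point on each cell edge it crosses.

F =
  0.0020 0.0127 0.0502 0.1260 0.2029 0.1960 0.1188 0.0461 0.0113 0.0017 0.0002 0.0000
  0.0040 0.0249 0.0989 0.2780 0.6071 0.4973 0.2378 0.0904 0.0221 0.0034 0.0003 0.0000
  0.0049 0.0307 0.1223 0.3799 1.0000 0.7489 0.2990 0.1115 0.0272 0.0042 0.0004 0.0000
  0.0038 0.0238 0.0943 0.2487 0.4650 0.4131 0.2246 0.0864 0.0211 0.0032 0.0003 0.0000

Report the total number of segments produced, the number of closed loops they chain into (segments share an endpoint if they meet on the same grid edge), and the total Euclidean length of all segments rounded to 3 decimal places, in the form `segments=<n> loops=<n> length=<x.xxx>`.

cell (0,3): code 0100 → (0.715,4.000)–(1.000,3.650)
cell (0,4): code 1100 → (0.982,5.000)–(0.715,4.000)
cell (0,5): code 1000 → (1.000,5.020)–(0.982,5.000)
cell (1,3): code 0110 → (1.000,3.650)–(2.000,3.181)
cell (1,5): code 1001 → (2.000,5.571)–(1.000,5.020)
cell (2,3): code 0010 → (2.000,3.181)–(2.950,4.000)
cell (2,4): code 0011 → (2.950,4.000)–(2.765,5.000)
cell (2,5): code 0001 → (2.765,5.000)–(2.000,5.571)
total: 8 segments, chained into 1 closed loop(s), length Σ = 6.984924

segments=8 loops=1 length=6.985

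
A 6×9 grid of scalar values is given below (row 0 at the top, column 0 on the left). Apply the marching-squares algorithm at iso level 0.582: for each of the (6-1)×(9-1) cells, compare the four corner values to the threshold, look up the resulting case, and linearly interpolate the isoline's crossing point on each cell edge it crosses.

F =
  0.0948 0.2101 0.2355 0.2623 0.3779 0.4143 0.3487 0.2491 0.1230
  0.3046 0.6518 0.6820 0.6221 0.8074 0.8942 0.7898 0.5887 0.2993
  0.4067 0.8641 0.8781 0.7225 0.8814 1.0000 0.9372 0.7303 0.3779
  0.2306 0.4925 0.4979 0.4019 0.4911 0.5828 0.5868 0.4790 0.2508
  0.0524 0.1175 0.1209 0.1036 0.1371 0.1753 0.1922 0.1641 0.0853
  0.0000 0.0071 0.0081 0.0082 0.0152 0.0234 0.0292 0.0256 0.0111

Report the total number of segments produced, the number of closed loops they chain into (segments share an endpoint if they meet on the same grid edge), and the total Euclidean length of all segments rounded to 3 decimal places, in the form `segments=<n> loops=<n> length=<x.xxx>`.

segments=20 loops=1 length=16.582

cell (0,0): code 0100 → (0.842,1.000)–(1.000,0.799)
cell (0,1): code 1100 → (0.776,2.000)–(0.842,1.000)
cell (0,2): code 1100 → (0.889,3.000)–(0.776,2.000)
cell (0,3): code 1100 → (0.475,4.000)–(0.889,3.000)
cell (0,4): code 1100 → (0.349,5.000)–(0.475,4.000)
cell (0,5): code 1100 → (0.529,6.000)–(0.349,5.000)
cell (0,6): code 1100 → (0.980,7.000)–(0.529,6.000)
cell (0,7): code 1000 → (1.000,7.023)–(0.980,7.000)
cell (1,0): code 0110 → (1.000,0.799)–(2.000,0.383)
cell (1,7): code 1001 → (2.000,7.421)–(1.000,7.023)
cell (2,0): code 0010 → (2.000,0.383)–(2.759,1.000)
cell (2,1): code 0011 → (2.759,1.000)–(2.779,2.000)
cell (2,2): code 0011 → (2.779,2.000)–(2.438,3.000)
cell (2,3): code 0011 → (2.438,3.000)–(2.767,4.000)
cell (2,4): code 0111 → (2.767,4.000)–(3.000,4.991)
cell (2,6): code 1011 → (3.000,6.045)–(2.590,7.000)
cell (2,7): code 0001 → (2.590,7.000)–(2.000,7.421)
cell (3,4): code 0010 → (3.000,4.991)–(3.002,5.000)
cell (3,5): code 0011 → (3.002,5.000)–(3.012,6.000)
cell (3,6): code 0001 → (3.012,6.000)–(3.000,6.045)
total: 20 segments, chained into 1 closed loop(s), length Σ = 16.582094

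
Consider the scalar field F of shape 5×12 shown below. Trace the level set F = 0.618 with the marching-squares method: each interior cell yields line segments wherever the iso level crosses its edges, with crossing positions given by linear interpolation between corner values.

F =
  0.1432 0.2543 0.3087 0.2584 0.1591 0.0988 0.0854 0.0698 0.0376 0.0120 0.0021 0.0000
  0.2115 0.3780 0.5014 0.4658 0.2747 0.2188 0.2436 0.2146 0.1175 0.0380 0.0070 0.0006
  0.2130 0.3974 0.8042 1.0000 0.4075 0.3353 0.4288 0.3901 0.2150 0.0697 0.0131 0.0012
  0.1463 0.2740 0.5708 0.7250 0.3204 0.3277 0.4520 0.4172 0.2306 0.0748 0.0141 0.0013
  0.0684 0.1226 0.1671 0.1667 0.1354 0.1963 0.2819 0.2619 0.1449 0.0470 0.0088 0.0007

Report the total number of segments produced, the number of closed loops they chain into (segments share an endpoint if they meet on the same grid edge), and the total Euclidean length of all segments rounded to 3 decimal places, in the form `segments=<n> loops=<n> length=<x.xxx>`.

cell (1,1): code 0100 → (1.385,2.000)–(2.000,1.542)
cell (1,2): code 1100 → (1.285,3.000)–(1.385,2.000)
cell (1,3): code 1000 → (2.000,3.645)–(1.285,3.000)
cell (2,1): code 0010 → (2.000,1.542)–(2.798,2.000)
cell (2,2): code 0111 → (2.798,2.000)–(3.000,2.306)
cell (2,3): code 1001 → (3.000,3.264)–(2.000,3.645)
cell (3,2): code 0010 → (3.000,2.306)–(3.192,3.000)
cell (3,3): code 0001 → (3.192,3.000)–(3.000,3.264)
total: 8 segments, chained into 1 closed loop(s), length Σ = 6.137370

segments=8 loops=1 length=6.137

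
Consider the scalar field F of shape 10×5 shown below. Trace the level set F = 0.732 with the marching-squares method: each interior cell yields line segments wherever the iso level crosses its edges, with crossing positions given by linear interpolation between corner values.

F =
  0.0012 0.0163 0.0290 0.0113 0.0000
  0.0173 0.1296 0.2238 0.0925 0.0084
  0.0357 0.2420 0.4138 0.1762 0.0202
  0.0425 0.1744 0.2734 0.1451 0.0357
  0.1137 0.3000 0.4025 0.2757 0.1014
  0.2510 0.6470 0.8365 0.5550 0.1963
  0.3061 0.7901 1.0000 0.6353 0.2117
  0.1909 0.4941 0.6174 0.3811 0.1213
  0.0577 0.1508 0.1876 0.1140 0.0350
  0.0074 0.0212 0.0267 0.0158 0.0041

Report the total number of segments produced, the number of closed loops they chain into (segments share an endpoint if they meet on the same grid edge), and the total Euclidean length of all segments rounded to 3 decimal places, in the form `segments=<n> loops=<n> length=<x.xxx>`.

segments=8 loops=1 length=5.641

cell (4,1): code 0100 → (4.759,2.000)–(5.000,1.449)
cell (4,2): code 1000 → (5.000,2.371)–(4.759,2.000)
cell (5,0): code 0100 → (5.594,1.000)–(6.000,0.880)
cell (5,1): code 1110 → (5.000,1.449)–(5.594,1.000)
cell (5,2): code 1001 → (6.000,2.735)–(5.000,2.371)
cell (6,0): code 0010 → (6.000,0.880)–(6.196,1.000)
cell (6,1): code 0011 → (6.196,1.000)–(6.700,2.000)
cell (6,2): code 0001 → (6.700,2.000)–(6.000,2.735)
total: 8 segments, chained into 1 closed loop(s), length Σ = 5.641182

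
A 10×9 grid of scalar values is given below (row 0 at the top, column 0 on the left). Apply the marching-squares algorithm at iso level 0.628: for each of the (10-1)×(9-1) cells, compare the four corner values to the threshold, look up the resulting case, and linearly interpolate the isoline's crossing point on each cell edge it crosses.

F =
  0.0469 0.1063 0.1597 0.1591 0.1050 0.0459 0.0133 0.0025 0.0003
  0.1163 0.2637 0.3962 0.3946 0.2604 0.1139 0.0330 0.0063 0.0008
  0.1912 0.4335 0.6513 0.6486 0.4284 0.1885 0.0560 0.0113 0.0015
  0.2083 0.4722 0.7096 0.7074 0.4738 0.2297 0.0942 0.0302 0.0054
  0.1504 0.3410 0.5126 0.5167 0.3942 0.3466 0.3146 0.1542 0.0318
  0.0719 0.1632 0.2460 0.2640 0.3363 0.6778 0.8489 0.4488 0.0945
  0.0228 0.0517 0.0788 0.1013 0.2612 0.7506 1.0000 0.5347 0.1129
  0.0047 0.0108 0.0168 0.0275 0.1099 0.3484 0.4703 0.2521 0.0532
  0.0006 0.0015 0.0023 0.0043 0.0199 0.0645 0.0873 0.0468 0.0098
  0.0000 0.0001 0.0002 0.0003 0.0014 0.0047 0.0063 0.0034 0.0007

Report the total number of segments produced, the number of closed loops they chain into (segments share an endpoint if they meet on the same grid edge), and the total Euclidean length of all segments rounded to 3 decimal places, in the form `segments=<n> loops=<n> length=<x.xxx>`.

cell (1,1): code 0100 → (1.909,2.000)–(2.000,1.893)
cell (1,2): code 1100 → (1.919,3.000)–(1.909,2.000)
cell (1,3): code 1000 → (2.000,3.094)–(1.919,3.000)
cell (2,1): code 0110 → (2.000,1.893)–(3.000,1.656)
cell (2,3): code 1001 → (3.000,3.340)–(2.000,3.094)
cell (3,1): code 0010 → (3.000,1.656)–(3.414,2.000)
cell (3,2): code 0011 → (3.414,2.000)–(3.416,3.000)
cell (3,3): code 0001 → (3.416,3.000)–(3.000,3.340)
cell (4,4): code 0100 → (4.850,5.000)–(5.000,4.854)
cell (4,5): code 1100 → (4.587,6.000)–(4.850,5.000)
cell (4,6): code 1000 → (5.000,6.552)–(4.587,6.000)
cell (5,4): code 0110 → (5.000,4.854)–(6.000,4.749)
cell (5,6): code 1001 → (6.000,6.799)–(5.000,6.552)
cell (6,4): code 0010 → (6.000,4.749)–(6.305,5.000)
cell (6,5): code 0011 → (6.305,5.000)–(6.702,6.000)
cell (6,6): code 0001 → (6.702,6.000)–(6.000,6.799)
total: 16 segments, chained into 2 closed loop(s), length Σ = 11.901434

segments=16 loops=2 length=11.901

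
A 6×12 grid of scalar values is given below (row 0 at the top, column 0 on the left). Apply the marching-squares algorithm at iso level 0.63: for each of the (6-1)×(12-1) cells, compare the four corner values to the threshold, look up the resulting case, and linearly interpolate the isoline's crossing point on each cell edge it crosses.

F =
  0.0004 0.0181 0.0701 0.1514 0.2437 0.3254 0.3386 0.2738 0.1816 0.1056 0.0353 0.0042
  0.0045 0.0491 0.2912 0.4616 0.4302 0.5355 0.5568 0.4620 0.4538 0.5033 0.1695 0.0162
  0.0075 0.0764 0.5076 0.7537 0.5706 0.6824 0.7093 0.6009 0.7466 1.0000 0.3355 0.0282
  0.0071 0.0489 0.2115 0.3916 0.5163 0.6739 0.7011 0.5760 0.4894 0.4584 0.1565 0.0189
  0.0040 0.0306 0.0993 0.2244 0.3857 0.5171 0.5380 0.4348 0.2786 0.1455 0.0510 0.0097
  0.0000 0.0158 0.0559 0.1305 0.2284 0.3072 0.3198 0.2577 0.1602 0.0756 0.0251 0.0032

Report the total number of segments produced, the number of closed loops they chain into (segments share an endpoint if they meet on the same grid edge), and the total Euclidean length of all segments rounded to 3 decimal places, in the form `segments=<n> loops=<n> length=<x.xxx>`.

segments=18 loops=3 length=15.183

cell (1,2): code 0100 → (1.577,3.000)–(2.000,2.497)
cell (1,3): code 1000 → (2.000,3.676)–(1.577,3.000)
cell (1,4): code 0100 → (1.643,5.000)–(2.000,4.531)
cell (1,5): code 1100 → (1.480,6.000)–(1.643,5.000)
cell (1,6): code 1000 → (2.000,6.732)–(1.480,6.000)
cell (1,7): code 0100 → (1.602,8.000)–(2.000,7.200)
cell (1,8): code 1100 → (1.255,9.000)–(1.602,8.000)
cell (1,9): code 1000 → (2.000,9.557)–(1.255,9.000)
cell (2,2): code 0010 → (2.000,2.497)–(2.342,3.000)
cell (2,3): code 0001 → (2.342,3.000)–(2.000,3.676)
cell (2,4): code 0110 → (2.000,4.531)–(3.000,4.721)
cell (2,6): code 1001 → (3.000,6.568)–(2.000,6.732)
cell (2,7): code 0010 → (2.000,7.200)–(2.453,8.000)
cell (2,8): code 0011 → (2.453,8.000)–(2.683,9.000)
cell (2,9): code 0001 → (2.683,9.000)–(2.000,9.557)
cell (3,4): code 0010 → (3.000,4.721)–(3.280,5.000)
cell (3,5): code 0011 → (3.280,5.000)–(3.436,6.000)
cell (3,6): code 0001 → (3.436,6.000)–(3.000,6.568)
total: 18 segments, chained into 3 closed loop(s), length Σ = 15.183067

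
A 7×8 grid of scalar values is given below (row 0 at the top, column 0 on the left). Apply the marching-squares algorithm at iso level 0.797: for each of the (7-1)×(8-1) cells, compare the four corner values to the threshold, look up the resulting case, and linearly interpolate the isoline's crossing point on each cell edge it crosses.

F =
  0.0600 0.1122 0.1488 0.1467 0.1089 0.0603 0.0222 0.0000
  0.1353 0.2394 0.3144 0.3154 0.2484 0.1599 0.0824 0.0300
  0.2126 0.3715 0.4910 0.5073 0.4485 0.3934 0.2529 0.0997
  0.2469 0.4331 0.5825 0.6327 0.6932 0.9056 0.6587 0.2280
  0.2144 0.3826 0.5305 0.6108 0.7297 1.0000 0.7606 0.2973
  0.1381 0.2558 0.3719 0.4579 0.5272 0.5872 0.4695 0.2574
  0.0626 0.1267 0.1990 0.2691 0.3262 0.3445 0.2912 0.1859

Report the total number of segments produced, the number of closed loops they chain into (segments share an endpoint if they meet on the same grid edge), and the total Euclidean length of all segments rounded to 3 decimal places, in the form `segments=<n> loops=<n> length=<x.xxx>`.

cell (2,4): code 0100 → (2.788,5.000)–(3.000,4.489)
cell (2,5): code 1000 → (3.000,5.440)–(2.788,5.000)
cell (3,4): code 0110 → (3.000,4.489)–(4.000,4.249)
cell (3,5): code 1001 → (4.000,5.848)–(3.000,5.440)
cell (4,4): code 0010 → (4.000,4.249)–(4.492,5.000)
cell (4,5): code 0001 → (4.492,5.000)–(4.000,5.848)
total: 6 segments, chained into 1 closed loop(s), length Σ = 5.028135

segments=6 loops=1 length=5.028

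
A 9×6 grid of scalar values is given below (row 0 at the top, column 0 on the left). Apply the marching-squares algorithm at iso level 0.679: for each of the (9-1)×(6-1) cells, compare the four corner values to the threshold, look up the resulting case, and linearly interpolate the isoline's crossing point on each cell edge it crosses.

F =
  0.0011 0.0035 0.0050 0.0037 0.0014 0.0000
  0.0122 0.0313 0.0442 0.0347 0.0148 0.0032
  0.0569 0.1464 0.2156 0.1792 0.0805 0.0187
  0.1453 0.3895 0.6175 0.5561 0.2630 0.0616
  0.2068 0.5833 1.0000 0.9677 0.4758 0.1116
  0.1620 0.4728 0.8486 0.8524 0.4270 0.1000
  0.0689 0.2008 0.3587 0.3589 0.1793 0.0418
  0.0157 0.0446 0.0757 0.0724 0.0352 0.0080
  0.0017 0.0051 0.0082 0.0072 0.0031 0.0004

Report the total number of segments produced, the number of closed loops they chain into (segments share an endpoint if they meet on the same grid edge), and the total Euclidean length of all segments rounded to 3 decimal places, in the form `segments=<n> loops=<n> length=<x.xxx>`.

cell (3,1): code 0100 → (3.161,2.000)–(4.000,1.230)
cell (3,2): code 1100 → (3.299,3.000)–(3.161,2.000)
cell (3,3): code 1000 → (4.000,3.587)–(3.299,3.000)
cell (4,1): code 0110 → (4.000,1.230)–(5.000,1.549)
cell (4,3): code 1001 → (5.000,3.408)–(4.000,3.587)
cell (5,1): code 0010 → (5.000,1.549)–(5.346,2.000)
cell (5,2): code 0011 → (5.346,2.000)–(5.351,3.000)
cell (5,3): code 0001 → (5.351,3.000)–(5.000,3.408)
total: 8 segments, chained into 1 closed loop(s), length Σ = 7.235752

segments=8 loops=1 length=7.236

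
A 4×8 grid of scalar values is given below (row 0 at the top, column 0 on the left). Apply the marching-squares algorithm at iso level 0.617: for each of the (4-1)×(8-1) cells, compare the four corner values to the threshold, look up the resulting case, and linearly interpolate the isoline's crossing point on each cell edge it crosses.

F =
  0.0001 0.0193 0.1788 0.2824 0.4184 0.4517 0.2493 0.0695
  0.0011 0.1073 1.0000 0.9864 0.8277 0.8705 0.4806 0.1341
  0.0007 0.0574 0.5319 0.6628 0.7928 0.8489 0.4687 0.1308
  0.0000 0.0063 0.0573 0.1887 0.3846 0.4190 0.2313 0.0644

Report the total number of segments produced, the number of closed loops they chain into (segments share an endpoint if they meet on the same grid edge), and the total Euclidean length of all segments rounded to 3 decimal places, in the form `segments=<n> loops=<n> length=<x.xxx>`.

segments=12 loops=1 length=10.365

cell (0,1): code 0100 → (0.534,2.000)–(1.000,1.571)
cell (0,2): code 1100 → (0.475,3.000)–(0.534,2.000)
cell (0,3): code 1100 → (0.485,4.000)–(0.475,3.000)
cell (0,4): code 1100 → (0.395,5.000)–(0.485,4.000)
cell (0,5): code 1000 → (1.000,5.650)–(0.395,5.000)
cell (1,1): code 0010 → (1.000,1.571)–(1.818,2.000)
cell (1,2): code 0111 → (1.818,2.000)–(2.000,2.650)
cell (1,5): code 1001 → (2.000,5.610)–(1.000,5.650)
cell (2,2): code 0010 → (2.000,2.650)–(2.097,3.000)
cell (2,3): code 0011 → (2.097,3.000)–(2.431,4.000)
cell (2,4): code 0011 → (2.431,4.000)–(2.539,5.000)
cell (2,5): code 0001 → (2.539,5.000)–(2.000,5.610)
total: 12 segments, chained into 1 closed loop(s), length Σ = 10.365048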